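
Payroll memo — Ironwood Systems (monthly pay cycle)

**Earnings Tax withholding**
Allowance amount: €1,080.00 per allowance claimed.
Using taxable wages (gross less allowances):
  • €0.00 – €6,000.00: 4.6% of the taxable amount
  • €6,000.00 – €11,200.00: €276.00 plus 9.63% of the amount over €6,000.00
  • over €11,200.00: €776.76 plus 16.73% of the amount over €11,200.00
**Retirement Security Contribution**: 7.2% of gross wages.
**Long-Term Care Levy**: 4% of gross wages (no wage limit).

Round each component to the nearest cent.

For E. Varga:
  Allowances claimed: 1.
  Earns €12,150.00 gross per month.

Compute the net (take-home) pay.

€10,024.96

Earnings Tax: taxable = €12,150.00 − 1×€1,080.00 = €11,070.00
  €276.00 + 9.63% × (€11,070.00 − €6,000.00) = €276.00 + 9.63% × €5,070.00 = €764.24
Retirement Security Contribution: 7.2% × €12,150.00 = €874.80
Long-Term Care Levy: 4% × €12,150.00 = €486.00
Total withheld: €764.24 + €874.80 + €486.00 = €2,125.04
Net pay: €12,150.00 − €2,125.04 = €10,024.96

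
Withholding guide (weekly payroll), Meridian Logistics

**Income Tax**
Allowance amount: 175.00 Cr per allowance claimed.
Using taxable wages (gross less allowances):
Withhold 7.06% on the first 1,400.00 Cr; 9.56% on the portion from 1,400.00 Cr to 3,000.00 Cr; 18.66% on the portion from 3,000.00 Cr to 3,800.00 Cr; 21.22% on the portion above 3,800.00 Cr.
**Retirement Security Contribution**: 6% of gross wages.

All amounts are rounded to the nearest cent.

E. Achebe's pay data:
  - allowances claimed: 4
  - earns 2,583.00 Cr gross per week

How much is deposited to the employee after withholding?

2,283.01 Cr

Income Tax: taxable = 2,583.00 Cr − 4×175.00 Cr = 1,883.00 Cr
  98.84 Cr + 9.56% × (1,883.00 Cr − 1,400.00 Cr) = 98.84 Cr + 9.56% × 483.00 Cr = 145.01 Cr
Retirement Security Contribution: 6% × 2,583.00 Cr = 154.98 Cr
Total withheld: 145.01 Cr + 154.98 Cr = 299.99 Cr
Net pay: 2,583.00 Cr − 299.99 Cr = 2,283.01 Cr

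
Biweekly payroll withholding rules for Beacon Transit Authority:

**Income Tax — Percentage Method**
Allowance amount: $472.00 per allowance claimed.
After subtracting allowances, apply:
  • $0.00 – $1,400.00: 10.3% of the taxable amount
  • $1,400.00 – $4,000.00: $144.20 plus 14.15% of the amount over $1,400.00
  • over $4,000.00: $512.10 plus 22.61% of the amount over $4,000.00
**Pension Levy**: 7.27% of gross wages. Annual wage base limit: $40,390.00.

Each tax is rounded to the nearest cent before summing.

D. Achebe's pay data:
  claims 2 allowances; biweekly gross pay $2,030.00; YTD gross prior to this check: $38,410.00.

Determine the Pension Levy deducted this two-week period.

Pension Levy: cap $40,390.00 − YTD $38,410.00 = $1,980.00 subject; 7.27% × $1,980.00 = $143.95

$143.95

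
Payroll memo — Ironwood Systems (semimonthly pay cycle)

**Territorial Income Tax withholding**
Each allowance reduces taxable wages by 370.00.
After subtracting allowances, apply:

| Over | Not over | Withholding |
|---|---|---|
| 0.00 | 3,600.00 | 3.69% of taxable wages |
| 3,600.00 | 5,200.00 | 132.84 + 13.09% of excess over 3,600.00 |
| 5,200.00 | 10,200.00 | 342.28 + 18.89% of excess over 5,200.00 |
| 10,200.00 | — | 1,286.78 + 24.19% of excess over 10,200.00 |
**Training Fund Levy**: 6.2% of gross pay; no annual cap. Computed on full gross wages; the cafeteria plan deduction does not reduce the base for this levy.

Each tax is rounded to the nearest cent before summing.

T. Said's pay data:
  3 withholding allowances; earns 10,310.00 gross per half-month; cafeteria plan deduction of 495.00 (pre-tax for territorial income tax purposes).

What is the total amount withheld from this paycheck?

Territorial Income Tax: taxable = 10,310.00 − 495.00 − 3×370.00 = 8,705.00
  342.28 + 18.89% × (8,705.00 − 5,200.00) = 342.28 + 18.89% × 3,505.00 = 1,004.37
Training Fund Levy: 6.2% × 10,310.00 = 639.22
Total: 1,004.37 + 639.22 = 1,643.59

1,643.59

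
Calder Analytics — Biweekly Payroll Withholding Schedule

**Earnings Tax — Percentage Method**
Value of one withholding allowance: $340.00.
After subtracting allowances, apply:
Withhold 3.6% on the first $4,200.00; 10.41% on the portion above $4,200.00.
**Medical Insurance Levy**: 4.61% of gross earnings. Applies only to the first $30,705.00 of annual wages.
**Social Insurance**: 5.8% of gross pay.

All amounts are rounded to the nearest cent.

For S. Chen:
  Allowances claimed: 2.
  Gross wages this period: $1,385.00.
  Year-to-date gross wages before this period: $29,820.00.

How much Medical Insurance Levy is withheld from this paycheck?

Medical Insurance Levy: cap $30,705.00 − YTD $29,820.00 = $885.00 subject; 4.61% × $885.00 = $40.80

$40.80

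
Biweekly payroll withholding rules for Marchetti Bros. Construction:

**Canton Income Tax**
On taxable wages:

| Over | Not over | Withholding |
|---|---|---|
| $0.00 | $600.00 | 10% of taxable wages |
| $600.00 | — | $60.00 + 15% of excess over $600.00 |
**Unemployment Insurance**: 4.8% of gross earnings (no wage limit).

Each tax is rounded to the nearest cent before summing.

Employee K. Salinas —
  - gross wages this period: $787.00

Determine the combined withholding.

Canton Income Tax: taxable = $787.00
  $60.00 + 15% × ($787.00 − $600.00) = $60.00 + 15% × $187.00 = $88.05
Unemployment Insurance: 4.8% × $787.00 = $37.78
Total: $88.05 + $37.78 = $125.83

$125.83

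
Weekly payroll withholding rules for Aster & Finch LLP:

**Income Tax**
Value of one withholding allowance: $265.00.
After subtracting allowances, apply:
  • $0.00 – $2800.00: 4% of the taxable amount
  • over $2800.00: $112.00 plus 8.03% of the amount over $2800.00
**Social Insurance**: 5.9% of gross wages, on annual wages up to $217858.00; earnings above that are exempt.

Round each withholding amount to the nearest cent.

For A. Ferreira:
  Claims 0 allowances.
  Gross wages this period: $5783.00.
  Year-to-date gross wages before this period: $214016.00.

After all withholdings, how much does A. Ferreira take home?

$5204.79

Income Tax: taxable = $5783.00
  $112.00 + 8.03% × ($5783.00 − $2800.00) = $112.00 + 8.03% × $2983.00 = $351.53
Social Insurance: cap $217858.00 − YTD $214016.00 = $3842.00 subject; 5.9% × $3842.00 = $226.68
Total withheld: $351.53 + $226.68 = $578.21
Net pay: $5783.00 − $578.21 = $5204.79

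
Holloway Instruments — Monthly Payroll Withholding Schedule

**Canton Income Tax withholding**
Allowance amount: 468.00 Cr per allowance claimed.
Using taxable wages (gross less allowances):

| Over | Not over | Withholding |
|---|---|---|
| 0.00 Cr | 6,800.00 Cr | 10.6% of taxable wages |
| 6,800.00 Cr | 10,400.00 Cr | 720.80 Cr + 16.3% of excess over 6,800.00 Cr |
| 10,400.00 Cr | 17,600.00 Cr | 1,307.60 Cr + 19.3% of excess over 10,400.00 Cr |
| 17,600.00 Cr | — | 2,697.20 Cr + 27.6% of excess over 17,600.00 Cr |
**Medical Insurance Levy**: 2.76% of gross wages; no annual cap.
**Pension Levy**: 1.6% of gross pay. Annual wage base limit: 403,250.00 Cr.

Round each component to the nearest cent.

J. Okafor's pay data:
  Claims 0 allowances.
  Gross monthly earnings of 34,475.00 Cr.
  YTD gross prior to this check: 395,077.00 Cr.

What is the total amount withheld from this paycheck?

Canton Income Tax: taxable = 34,475.00 Cr
  2,697.20 Cr + 27.6% × (34,475.00 Cr − 17,600.00 Cr) = 2,697.20 Cr + 27.6% × 16,875.00 Cr = 7,354.70 Cr
Medical Insurance Levy: 2.76% × 34,475.00 Cr = 951.51 Cr
Pension Levy: cap 403,250.00 Cr − YTD 395,077.00 Cr = 8,173.00 Cr subject; 1.6% × 8,173.00 Cr = 130.77 Cr
Total: 7,354.70 Cr + 951.51 Cr + 130.77 Cr = 8,436.98 Cr

8,436.98 Cr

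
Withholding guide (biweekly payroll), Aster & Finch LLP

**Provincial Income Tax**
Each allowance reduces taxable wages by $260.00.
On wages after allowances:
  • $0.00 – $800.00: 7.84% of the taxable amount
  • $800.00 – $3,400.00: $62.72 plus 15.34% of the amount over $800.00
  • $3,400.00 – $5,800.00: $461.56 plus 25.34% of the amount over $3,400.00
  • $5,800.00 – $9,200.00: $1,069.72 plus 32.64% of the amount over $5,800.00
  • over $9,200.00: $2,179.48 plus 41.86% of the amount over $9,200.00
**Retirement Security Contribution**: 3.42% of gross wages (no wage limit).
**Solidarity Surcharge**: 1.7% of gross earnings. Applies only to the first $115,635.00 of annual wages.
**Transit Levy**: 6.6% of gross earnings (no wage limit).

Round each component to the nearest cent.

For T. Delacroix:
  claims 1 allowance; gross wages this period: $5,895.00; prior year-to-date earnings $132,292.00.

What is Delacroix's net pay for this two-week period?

$4,276.41

Provincial Income Tax: taxable = $5,895.00 − 1×$260.00 = $5,635.00
  $461.56 + 25.34% × ($5,635.00 − $3,400.00) = $461.56 + 25.34% × $2,235.00 = $1,027.91
Retirement Security Contribution: 3.42% × $5,895.00 = $201.61
Solidarity Surcharge: YTD $132,292.00 ≥ cap $115,635.00 → $0.00
Transit Levy: 6.6% × $5,895.00 = $389.07
Total withheld: $1,027.91 + $201.61 + $0.00 + $389.07 = $1,618.59
Net pay: $5,895.00 − $1,618.59 = $4,276.41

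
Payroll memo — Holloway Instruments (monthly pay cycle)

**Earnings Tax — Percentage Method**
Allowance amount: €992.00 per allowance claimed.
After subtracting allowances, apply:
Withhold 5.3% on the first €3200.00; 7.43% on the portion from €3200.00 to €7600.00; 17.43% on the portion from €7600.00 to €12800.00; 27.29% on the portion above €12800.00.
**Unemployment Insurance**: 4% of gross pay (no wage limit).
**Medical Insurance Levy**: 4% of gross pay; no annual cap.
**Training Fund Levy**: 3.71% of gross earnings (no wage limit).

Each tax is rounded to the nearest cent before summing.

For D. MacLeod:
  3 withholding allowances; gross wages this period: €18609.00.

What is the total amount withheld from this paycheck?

Earnings Tax: taxable = €18609.00 − 3×€992.00 = €15633.00
  €1402.88 + 27.29% × (€15633.00 − €12800.00) = €1402.88 + 27.29% × €2833.00 = €2176.01
Unemployment Insurance: 4% × €18609.00 = €744.36
Medical Insurance Levy: 4% × €18609.00 = €744.36
Training Fund Levy: 3.71% × €18609.00 = €690.39
Total: €2176.01 + €744.36 + €744.36 + €690.39 = €4355.12

€4355.12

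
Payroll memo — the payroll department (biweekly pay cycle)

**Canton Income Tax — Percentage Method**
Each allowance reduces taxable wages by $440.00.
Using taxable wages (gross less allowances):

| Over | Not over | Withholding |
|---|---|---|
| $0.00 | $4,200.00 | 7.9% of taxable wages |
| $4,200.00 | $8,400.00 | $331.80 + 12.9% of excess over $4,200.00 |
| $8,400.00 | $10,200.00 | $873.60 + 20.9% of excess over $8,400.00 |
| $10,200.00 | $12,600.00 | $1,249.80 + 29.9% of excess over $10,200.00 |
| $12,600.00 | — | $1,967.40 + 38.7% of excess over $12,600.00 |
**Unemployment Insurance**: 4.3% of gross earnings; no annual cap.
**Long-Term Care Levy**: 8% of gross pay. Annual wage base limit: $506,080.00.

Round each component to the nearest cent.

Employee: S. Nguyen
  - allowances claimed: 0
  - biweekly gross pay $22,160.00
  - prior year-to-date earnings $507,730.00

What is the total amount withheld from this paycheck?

$6,620.00

Canton Income Tax: taxable = $22,160.00
  $1,967.40 + 38.7% × ($22,160.00 − $12,600.00) = $1,967.40 + 38.7% × $9,560.00 = $5,667.12
Unemployment Insurance: 4.3% × $22,160.00 = $952.88
Long-Term Care Levy: YTD $507,730.00 ≥ cap $506,080.00 → $0.00
Total: $5,667.12 + $952.88 + $0.00 = $6,620.00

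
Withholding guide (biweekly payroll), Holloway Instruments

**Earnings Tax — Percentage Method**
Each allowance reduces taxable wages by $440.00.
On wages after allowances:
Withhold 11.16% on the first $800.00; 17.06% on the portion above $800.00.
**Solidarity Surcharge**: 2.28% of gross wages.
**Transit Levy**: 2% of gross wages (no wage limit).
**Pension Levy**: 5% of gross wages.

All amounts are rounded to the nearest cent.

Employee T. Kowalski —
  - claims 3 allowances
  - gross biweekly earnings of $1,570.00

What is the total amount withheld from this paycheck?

Earnings Tax: taxable = $1,570.00 − 3×$440.00 = $250.00
  11.16% × $250.00 = $27.90
Solidarity Surcharge: 2.28% × $1,570.00 = $35.80
Transit Levy: 2% × $1,570.00 = $31.40
Pension Levy: 5% × $1,570.00 = $78.50
Total: $27.90 + $35.80 + $31.40 + $78.50 = $173.60

$173.60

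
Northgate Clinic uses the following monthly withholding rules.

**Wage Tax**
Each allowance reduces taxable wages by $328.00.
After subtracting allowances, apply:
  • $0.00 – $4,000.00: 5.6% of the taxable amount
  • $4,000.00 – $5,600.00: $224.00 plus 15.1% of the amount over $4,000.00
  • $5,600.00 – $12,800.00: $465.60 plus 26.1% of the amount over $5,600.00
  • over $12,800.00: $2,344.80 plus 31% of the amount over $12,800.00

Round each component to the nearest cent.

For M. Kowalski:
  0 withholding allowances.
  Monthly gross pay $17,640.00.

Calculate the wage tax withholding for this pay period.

$3,845.20

Wage Tax: taxable = $17,640.00
  $2,344.80 + 31% × ($17,640.00 − $12,800.00) = $2,344.80 + 31% × $4,840.00 = $3,845.20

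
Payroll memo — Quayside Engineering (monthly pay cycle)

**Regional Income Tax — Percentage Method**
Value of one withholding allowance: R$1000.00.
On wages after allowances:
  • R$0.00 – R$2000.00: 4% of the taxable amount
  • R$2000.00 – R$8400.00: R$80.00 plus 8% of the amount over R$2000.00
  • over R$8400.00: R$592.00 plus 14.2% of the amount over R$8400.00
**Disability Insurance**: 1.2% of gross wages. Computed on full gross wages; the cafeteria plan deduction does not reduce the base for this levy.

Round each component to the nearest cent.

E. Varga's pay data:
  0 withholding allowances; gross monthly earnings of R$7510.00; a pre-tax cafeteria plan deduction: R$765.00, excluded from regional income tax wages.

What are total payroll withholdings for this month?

Regional Income Tax: taxable = R$7510.00 − R$765.00 = R$6745.00
  R$80.00 + 8% × (R$6745.00 − R$2000.00) = R$80.00 + 8% × R$4745.00 = R$459.60
Disability Insurance: 1.2% × R$7510.00 = R$90.12
Total: R$459.60 + R$90.12 = R$549.72

R$549.72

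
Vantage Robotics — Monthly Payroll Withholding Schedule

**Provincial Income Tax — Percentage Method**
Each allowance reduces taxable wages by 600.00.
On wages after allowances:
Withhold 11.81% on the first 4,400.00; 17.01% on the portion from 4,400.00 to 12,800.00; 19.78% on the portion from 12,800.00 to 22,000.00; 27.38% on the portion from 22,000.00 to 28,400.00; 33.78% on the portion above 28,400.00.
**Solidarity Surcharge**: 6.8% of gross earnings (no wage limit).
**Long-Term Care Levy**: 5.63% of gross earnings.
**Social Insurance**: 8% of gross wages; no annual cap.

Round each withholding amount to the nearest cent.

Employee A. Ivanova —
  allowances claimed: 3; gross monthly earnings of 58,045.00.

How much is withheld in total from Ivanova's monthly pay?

Provincial Income Tax: taxable = 58,045.00 − 3×600.00 = 56,245.00
  5,520.56 + 33.78% × (56,245.00 − 28,400.00) = 5,520.56 + 33.78% × 27,845.00 = 14,926.60
Solidarity Surcharge: 6.8% × 58,045.00 = 3,947.06
Long-Term Care Levy: 5.63% × 58,045.00 = 3,267.93
Social Insurance: 8% × 58,045.00 = 4,643.60
Total: 14,926.60 + 3,947.06 + 3,267.93 + 4,643.60 = 26,785.19

26,785.19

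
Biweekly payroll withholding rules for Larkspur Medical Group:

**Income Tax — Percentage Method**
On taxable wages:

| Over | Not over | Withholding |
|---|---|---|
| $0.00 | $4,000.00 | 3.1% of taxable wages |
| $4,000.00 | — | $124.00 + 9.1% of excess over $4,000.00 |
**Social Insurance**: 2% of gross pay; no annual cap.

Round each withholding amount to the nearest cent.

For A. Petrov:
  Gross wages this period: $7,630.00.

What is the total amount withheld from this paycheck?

$606.93

Income Tax: taxable = $7,630.00
  $124.00 + 9.1% × ($7,630.00 − $4,000.00) = $124.00 + 9.1% × $3,630.00 = $454.33
Social Insurance: 2% × $7,630.00 = $152.60
Total: $454.33 + $152.60 = $606.93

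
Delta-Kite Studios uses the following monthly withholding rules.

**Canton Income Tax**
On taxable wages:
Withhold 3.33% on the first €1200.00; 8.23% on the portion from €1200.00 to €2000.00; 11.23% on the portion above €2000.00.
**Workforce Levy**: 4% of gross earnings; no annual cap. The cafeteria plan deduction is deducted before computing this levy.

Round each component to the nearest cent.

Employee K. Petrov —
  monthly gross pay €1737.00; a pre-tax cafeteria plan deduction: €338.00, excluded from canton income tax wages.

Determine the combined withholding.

Canton Income Tax: taxable = €1737.00 − €338.00 = €1399.00
  €39.96 + 8.23% × (€1399.00 − €1200.00) = €39.96 + 8.23% × €199.00 = €56.34
Workforce Levy: 4% × €1399.00 = €55.96
Total: €56.34 + €55.96 = €112.30

€112.30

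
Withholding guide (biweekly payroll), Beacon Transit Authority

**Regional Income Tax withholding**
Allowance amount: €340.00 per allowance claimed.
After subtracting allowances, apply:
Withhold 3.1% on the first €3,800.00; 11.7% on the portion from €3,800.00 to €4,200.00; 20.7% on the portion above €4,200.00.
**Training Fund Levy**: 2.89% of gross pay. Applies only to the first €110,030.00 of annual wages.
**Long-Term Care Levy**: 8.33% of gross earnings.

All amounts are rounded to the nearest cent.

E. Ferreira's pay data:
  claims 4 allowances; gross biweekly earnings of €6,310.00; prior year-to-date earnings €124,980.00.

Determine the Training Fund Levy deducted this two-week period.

Training Fund Levy: YTD €124,980.00 ≥ cap €110,030.00 → €0.00

€0.00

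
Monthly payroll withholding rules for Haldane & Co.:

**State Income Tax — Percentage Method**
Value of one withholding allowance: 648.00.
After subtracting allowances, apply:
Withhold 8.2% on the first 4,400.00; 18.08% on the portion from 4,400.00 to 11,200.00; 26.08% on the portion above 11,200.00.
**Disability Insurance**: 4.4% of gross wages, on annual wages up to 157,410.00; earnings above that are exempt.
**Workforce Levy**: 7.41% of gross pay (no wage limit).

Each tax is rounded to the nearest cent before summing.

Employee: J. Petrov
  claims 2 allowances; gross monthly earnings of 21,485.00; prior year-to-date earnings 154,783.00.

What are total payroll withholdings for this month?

State Income Tax: taxable = 21,485.00 − 2×648.00 = 20,189.00
  1,590.24 + 26.08% × (20,189.00 − 11,200.00) = 1,590.24 + 26.08% × 8,989.00 = 3,934.57
Disability Insurance: cap 157,410.00 − YTD 154,783.00 = 2,627.00 subject; 4.4% × 2,627.00 = 115.59
Workforce Levy: 7.41% × 21,485.00 = 1,592.04
Total: 3,934.57 + 115.59 + 1,592.04 = 5,642.20

5,642.20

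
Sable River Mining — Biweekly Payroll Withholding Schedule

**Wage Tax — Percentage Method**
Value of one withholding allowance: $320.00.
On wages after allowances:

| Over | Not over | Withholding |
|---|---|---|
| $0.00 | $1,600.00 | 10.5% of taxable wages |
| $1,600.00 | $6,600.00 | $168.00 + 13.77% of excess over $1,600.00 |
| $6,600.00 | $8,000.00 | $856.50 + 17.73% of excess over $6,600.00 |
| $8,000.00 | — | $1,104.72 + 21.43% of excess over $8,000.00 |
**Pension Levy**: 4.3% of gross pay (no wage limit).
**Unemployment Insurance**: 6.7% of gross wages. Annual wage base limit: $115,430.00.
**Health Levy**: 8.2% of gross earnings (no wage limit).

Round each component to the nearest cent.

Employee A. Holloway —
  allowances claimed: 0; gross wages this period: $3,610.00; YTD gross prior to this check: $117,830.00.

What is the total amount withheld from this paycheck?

Wage Tax: taxable = $3,610.00
  $168.00 + 13.77% × ($3,610.00 − $1,600.00) = $168.00 + 13.77% × $2,010.00 = $444.78
Pension Levy: 4.3% × $3,610.00 = $155.23
Unemployment Insurance: YTD $117,830.00 ≥ cap $115,430.00 → $0.00
Health Levy: 8.2% × $3,610.00 = $296.02
Total: $444.78 + $155.23 + $0.00 + $296.02 = $896.03

$896.03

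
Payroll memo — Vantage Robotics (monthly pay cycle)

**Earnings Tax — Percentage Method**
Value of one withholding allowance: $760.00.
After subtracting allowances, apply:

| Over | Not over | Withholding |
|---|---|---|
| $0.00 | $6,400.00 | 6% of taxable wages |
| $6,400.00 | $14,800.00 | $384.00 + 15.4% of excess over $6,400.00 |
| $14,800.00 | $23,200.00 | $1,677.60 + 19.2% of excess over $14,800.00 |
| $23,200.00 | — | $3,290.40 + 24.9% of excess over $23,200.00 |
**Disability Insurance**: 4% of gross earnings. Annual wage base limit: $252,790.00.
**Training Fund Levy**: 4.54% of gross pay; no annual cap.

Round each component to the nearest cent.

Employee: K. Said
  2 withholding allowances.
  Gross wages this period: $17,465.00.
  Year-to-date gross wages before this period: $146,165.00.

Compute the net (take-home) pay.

$14,076.05

Earnings Tax: taxable = $17,465.00 − 2×$760.00 = $15,945.00
  $1,677.60 + 19.2% × ($15,945.00 − $14,800.00) = $1,677.60 + 19.2% × $1,145.00 = $1,897.44
Disability Insurance: 4% × $17,465.00 = $698.60
Training Fund Levy: 4.54% × $17,465.00 = $792.91
Total withheld: $1,897.44 + $698.60 + $792.91 = $3,388.95
Net pay: $17,465.00 − $3,388.95 = $14,076.05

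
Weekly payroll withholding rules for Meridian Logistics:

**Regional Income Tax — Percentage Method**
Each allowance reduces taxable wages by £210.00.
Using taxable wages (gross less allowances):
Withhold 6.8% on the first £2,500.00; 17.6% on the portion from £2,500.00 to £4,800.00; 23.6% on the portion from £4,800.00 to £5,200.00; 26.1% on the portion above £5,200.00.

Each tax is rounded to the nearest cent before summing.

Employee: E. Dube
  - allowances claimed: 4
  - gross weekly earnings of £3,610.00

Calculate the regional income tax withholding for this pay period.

Regional Income Tax: taxable = £3,610.00 − 4×£210.00 = £2,770.00
  £170.00 + 17.6% × (£2,770.00 − £2,500.00) = £170.00 + 17.6% × £270.00 = £217.52

£217.52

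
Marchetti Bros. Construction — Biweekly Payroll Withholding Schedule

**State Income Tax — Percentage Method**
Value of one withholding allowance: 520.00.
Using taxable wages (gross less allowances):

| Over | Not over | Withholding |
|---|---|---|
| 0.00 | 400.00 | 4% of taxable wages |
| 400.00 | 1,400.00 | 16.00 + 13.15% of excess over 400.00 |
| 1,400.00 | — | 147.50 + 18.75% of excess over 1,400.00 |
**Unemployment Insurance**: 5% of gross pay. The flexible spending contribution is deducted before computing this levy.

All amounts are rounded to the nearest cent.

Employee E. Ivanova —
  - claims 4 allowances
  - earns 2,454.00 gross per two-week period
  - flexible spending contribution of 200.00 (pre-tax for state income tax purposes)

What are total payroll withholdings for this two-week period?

State Income Tax: taxable = 2,454.00 − 200.00 − 4×520.00 = 174.00
  4% × 174.00 = 6.96
Unemployment Insurance: 5% × 2,254.00 = 112.70
Total: 6.96 + 112.70 = 119.66

119.66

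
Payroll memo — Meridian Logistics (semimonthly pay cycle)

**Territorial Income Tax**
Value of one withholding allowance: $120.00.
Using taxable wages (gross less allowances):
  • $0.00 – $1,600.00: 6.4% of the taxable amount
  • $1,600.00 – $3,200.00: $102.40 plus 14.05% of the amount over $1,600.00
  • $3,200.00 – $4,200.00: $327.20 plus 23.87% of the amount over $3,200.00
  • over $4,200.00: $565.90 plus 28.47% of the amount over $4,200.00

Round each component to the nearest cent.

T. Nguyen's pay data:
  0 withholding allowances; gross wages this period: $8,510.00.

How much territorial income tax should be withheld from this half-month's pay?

Territorial Income Tax: taxable = $8,510.00
  $565.90 + 28.47% × ($8,510.00 − $4,200.00) = $565.90 + 28.47% × $4,310.00 = $1,792.96

$1,792.96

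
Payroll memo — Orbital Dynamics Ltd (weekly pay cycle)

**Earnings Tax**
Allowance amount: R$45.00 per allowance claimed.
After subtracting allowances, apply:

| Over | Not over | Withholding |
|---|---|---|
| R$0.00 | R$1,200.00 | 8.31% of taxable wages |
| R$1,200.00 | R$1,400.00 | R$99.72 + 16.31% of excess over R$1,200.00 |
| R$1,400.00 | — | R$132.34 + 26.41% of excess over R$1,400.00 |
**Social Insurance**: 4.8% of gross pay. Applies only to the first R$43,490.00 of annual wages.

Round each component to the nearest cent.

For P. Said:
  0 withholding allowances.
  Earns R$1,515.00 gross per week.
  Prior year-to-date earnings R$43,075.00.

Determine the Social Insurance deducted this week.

Social Insurance: cap R$43,490.00 − YTD R$43,075.00 = R$415.00 subject; 4.8% × R$415.00 = R$19.92

R$19.92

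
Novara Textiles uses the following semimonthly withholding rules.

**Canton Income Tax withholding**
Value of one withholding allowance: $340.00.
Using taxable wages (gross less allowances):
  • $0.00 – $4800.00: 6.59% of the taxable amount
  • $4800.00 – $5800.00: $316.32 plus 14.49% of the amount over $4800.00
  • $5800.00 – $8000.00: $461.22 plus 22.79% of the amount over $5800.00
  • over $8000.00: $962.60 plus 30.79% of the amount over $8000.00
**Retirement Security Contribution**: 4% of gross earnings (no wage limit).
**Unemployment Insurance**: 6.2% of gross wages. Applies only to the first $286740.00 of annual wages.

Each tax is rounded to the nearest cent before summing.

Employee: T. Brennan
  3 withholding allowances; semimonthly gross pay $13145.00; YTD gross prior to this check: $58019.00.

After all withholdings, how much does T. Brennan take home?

Canton Income Tax: taxable = $13145.00 − 3×$340.00 = $12125.00
  $962.60 + 30.79% × ($12125.00 − $8000.00) = $962.60 + 30.79% × $4125.00 = $2232.69
Retirement Security Contribution: 4% × $13145.00 = $525.80
Unemployment Insurance: 6.2% × $13145.00 = $814.99
Total withheld: $2232.69 + $525.80 + $814.99 = $3573.48
Net pay: $13145.00 − $3573.48 = $9571.52

$9571.52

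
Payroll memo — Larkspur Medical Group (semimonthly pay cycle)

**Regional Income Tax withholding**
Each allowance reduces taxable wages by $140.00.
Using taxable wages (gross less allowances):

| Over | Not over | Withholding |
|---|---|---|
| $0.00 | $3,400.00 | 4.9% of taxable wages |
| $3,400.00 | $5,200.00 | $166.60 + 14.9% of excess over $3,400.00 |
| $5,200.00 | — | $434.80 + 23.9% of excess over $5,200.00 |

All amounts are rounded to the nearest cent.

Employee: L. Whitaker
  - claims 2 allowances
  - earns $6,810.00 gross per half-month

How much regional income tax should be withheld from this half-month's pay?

$752.67

Regional Income Tax: taxable = $6,810.00 − 2×$140.00 = $6,530.00
  $434.80 + 23.9% × ($6,530.00 − $5,200.00) = $434.80 + 23.9% × $1,330.00 = $752.67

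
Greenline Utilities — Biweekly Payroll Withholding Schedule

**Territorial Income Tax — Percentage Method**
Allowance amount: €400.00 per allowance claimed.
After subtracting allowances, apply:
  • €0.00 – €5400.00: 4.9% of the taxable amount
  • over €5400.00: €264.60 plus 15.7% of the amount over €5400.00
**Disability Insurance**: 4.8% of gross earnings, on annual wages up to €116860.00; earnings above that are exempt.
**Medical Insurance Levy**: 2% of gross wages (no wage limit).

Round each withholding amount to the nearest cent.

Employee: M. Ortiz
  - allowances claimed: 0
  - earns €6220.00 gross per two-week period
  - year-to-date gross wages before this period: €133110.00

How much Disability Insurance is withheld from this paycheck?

Disability Insurance: YTD €133110.00 ≥ cap €116860.00 → €0.00

€0.00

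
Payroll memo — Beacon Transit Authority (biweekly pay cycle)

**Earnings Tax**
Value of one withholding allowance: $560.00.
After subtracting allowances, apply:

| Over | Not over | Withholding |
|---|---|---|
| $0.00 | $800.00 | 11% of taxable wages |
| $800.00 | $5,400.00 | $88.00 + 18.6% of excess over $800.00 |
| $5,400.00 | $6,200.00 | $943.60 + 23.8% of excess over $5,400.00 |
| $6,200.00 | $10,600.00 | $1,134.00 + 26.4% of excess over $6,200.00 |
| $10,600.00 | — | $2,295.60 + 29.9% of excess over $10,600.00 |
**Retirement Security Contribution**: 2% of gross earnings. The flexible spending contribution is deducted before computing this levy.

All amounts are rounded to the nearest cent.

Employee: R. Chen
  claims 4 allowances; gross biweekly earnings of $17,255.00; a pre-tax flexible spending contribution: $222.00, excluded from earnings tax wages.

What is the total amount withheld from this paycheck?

$3,889.97

Earnings Tax: taxable = $17,255.00 − $222.00 − 4×$560.00 = $14,793.00
  $2,295.60 + 29.9% × ($14,793.00 − $10,600.00) = $2,295.60 + 29.9% × $4,193.00 = $3,549.31
Retirement Security Contribution: 2% × $17,033.00 = $340.66
Total: $3,549.31 + $340.66 = $3,889.97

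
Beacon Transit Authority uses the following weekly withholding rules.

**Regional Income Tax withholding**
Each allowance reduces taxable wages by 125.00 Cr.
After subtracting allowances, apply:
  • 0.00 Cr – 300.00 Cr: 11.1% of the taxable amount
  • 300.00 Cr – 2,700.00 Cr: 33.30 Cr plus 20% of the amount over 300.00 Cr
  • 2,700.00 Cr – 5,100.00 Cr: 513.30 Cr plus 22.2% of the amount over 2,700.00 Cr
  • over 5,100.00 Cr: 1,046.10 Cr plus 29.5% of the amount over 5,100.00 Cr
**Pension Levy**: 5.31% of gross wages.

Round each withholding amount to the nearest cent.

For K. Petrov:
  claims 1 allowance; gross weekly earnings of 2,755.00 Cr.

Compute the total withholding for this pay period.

645.59 Cr

Regional Income Tax: taxable = 2,755.00 Cr − 1×125.00 Cr = 2,630.00 Cr
  33.30 Cr + 20% × (2,630.00 Cr − 300.00 Cr) = 33.30 Cr + 20% × 2,330.00 Cr = 499.30 Cr
Pension Levy: 5.31% × 2,755.00 Cr = 146.29 Cr
Total: 499.30 Cr + 146.29 Cr = 645.59 Cr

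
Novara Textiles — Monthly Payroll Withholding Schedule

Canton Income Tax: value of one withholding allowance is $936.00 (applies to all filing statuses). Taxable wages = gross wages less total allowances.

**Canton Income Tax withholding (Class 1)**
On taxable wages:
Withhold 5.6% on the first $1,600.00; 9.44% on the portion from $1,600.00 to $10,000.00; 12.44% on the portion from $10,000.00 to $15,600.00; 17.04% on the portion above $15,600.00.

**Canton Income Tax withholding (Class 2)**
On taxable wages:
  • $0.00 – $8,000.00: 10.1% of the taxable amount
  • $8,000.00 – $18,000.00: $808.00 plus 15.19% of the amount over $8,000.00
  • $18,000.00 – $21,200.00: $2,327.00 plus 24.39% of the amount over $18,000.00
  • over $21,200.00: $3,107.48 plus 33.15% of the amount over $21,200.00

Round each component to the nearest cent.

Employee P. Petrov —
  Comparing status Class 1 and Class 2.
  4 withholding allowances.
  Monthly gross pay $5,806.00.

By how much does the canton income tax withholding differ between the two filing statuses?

Canton Income Tax (Class 1): taxable = $5,806.00 − 4×$936.00 = $2,062.00
  $89.60 + 9.44% × ($2,062.00 − $1,600.00) = $89.60 + 9.44% × $462.00 = $133.21
Canton Income Tax (Class 2): taxable = $5,806.00 − 4×$936.00 = $2,062.00
  10.1% × $2,062.00 = $208.26
Difference: |$133.21 − $208.26| = $75.05 (higher under Class 2)

$75.05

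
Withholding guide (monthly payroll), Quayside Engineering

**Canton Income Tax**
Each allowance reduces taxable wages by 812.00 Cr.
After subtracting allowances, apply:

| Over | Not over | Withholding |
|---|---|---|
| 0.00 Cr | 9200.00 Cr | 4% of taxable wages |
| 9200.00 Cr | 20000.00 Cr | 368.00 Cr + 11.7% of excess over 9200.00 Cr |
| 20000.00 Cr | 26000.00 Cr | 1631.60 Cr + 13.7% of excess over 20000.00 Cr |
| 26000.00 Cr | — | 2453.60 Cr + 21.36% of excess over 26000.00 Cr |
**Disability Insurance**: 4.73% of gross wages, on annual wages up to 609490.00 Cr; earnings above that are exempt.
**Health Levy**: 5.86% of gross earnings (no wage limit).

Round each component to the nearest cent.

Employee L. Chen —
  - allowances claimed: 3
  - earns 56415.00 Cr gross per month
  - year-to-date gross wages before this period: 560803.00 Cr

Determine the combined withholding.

14038.73 Cr

Canton Income Tax: taxable = 56415.00 Cr − 3×812.00 Cr = 53979.00 Cr
  2453.60 Cr + 21.36% × (53979.00 Cr − 26000.00 Cr) = 2453.60 Cr + 21.36% × 27979.00 Cr = 8429.91 Cr
Disability Insurance: cap 609490.00 Cr − YTD 560803.00 Cr = 48687.00 Cr subject; 4.73% × 48687.00 Cr = 2302.90 Cr
Health Levy: 5.86% × 56415.00 Cr = 3305.92 Cr
Total: 8429.91 Cr + 2302.90 Cr + 3305.92 Cr = 14038.73 Cr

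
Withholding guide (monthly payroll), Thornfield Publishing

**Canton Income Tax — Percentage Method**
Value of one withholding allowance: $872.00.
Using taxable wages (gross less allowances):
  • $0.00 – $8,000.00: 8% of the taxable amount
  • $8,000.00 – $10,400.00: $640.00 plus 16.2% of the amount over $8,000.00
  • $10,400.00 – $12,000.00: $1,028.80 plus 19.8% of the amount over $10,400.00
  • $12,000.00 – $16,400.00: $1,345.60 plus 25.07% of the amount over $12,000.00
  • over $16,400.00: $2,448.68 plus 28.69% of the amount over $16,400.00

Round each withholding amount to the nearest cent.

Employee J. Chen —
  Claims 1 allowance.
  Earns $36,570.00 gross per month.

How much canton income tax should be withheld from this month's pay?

$7,985.28

Canton Income Tax: taxable = $36,570.00 − 1×$872.00 = $35,698.00
  $2,448.68 + 28.69% × ($35,698.00 − $16,400.00) = $2,448.68 + 28.69% × $19,298.00 = $7,985.28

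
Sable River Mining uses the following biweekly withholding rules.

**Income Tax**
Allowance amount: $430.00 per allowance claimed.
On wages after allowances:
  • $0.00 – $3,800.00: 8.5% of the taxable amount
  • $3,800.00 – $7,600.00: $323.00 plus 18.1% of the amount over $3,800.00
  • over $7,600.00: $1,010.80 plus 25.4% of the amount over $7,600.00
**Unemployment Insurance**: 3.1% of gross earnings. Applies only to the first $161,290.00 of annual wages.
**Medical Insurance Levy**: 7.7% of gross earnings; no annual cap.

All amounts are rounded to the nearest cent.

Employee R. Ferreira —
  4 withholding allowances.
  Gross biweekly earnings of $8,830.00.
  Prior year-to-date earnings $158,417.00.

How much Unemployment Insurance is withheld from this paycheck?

Unemployment Insurance: cap $161,290.00 − YTD $158,417.00 = $2,873.00 subject; 3.1% × $2,873.00 = $89.06

$89.06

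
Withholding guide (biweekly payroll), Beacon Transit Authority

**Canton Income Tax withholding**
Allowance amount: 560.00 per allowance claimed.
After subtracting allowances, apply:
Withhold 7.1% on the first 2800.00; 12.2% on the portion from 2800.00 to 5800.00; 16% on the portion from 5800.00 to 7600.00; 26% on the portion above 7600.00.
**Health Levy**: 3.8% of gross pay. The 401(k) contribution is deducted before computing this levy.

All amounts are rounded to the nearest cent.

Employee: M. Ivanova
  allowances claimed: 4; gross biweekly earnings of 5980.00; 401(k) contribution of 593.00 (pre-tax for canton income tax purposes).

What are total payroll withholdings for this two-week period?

445.84

Canton Income Tax: taxable = 5980.00 − 593.00 − 4×560.00 = 3147.00
  198.80 + 12.2% × (3147.00 − 2800.00) = 198.80 + 12.2% × 347.00 = 241.13
Health Levy: 3.8% × 5387.00 = 204.71
Total: 241.13 + 204.71 = 445.84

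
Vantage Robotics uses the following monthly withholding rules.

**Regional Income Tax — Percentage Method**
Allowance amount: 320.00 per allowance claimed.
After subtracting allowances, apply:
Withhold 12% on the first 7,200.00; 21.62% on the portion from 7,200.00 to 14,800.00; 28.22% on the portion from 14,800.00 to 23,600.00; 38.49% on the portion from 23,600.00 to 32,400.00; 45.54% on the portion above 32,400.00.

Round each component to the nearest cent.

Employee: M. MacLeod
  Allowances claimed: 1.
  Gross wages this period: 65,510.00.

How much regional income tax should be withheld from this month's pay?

23,310.17

Regional Income Tax: taxable = 65,510.00 − 1×320.00 = 65,190.00
  8,377.60 + 45.54% × (65,190.00 − 32,400.00) = 8,377.60 + 45.54% × 32,790.00 = 23,310.17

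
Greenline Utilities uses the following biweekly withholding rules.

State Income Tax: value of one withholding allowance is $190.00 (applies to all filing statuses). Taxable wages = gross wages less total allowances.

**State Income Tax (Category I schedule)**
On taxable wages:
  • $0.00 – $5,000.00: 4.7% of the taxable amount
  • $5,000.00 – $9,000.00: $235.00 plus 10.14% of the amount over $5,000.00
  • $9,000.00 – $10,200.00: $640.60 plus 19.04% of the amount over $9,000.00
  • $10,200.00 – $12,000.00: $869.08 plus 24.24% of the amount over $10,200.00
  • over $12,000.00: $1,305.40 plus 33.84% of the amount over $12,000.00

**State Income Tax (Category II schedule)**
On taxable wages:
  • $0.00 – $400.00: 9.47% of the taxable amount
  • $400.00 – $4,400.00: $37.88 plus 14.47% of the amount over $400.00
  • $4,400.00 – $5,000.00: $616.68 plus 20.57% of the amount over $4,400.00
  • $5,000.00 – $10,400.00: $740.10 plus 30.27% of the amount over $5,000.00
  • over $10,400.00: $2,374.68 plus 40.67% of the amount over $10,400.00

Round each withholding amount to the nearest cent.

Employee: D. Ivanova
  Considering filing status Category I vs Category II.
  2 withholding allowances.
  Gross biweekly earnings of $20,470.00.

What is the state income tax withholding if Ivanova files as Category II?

$6,315.60

State Income Tax (Category II): taxable = $20,470.00 − 2×$190.00 = $20,090.00
  $2,374.68 + 40.67% × ($20,090.00 − $10,400.00) = $2,374.68 + 40.67% × $9,690.00 = $6,315.60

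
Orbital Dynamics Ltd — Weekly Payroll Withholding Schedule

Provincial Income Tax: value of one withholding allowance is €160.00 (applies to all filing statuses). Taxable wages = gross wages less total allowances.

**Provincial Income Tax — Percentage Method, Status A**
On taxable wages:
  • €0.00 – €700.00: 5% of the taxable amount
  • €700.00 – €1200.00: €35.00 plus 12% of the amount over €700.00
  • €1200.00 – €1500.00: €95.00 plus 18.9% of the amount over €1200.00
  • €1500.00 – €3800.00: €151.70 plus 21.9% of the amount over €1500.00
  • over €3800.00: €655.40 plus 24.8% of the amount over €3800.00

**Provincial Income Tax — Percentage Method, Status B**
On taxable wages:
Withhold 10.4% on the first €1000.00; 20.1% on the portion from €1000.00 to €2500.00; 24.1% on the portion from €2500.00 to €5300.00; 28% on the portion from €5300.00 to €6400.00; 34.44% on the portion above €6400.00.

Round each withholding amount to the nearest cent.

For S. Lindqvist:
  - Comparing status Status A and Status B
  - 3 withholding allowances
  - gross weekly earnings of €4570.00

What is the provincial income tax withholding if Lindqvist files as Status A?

Provincial Income Tax (Status A): taxable = €4570.00 − 3×€160.00 = €4090.00
  €655.40 + 24.8% × (€4090.00 − €3800.00) = €655.40 + 24.8% × €290.00 = €727.32

€727.32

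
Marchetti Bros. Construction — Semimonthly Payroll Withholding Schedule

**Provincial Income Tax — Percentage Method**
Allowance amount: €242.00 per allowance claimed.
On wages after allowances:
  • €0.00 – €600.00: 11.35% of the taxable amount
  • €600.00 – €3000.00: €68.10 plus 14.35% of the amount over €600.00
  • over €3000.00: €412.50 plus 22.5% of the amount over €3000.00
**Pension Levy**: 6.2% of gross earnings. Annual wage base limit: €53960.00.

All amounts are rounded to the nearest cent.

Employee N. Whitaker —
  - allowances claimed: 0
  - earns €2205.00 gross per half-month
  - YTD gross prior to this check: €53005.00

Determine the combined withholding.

€357.63

Provincial Income Tax: taxable = €2205.00
  €68.10 + 14.35% × (€2205.00 − €600.00) = €68.10 + 14.35% × €1605.00 = €298.42
Pension Levy: cap €53960.00 − YTD €53005.00 = €955.00 subject; 6.2% × €955.00 = €59.21
Total: €298.42 + €59.21 = €357.63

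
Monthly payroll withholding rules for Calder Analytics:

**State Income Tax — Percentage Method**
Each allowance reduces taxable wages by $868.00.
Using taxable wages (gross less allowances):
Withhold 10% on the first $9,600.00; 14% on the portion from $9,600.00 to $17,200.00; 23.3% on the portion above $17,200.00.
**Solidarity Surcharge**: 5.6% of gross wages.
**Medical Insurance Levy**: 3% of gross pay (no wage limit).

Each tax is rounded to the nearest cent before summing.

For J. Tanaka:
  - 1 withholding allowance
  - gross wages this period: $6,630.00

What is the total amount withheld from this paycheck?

$1,146.38

State Income Tax: taxable = $6,630.00 − 1×$868.00 = $5,762.00
  10% × $5,762.00 = $576.20
Solidarity Surcharge: 5.6% × $6,630.00 = $371.28
Medical Insurance Levy: 3% × $6,630.00 = $198.90
Total: $576.20 + $371.28 + $198.90 = $1,146.38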